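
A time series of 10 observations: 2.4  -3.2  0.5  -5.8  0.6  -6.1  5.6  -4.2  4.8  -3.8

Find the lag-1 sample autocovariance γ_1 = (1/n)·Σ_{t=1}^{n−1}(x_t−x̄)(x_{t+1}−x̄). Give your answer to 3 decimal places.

Mean x̄ = (2.4 − 3.2 + 0.5 − 5.8 + 0.6 − 6.1 + 5.6 − 4.2 + 4.8 − 3.8)/10 = -0.9200
Σ_{t=1}^{9}(x_t−x̄)(x_{t+1}−x̄) = -123.4224
γ_1 = -123.4224 / 10 = -12.342

-12.342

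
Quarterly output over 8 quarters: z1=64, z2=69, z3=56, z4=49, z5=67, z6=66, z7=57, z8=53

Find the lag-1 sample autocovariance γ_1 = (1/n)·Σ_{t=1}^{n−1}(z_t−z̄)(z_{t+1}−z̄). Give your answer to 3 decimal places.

1.436

Mean z̄ = (64 + 69 + 56 + 49 + 67 + 66 + 57 + 53)/8 = 60.1250
Deviations: 3.8750, 8.8750, -4.1250, -11.1250, 6.8750, 5.8750, -3.1250, -7.1250
Σ_{t=1}^{7}(z_t−z̄)(z_{t+1}−z̄) = 11.4844
γ_1 = 11.4844 / 8 = 1.436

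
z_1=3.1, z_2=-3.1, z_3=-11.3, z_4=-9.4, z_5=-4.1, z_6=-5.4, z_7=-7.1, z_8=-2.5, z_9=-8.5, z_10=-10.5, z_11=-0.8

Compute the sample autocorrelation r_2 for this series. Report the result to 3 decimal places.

Mean z̄ = (3.1 − 3.1 − 11.3 − 9.4 − 4.1 − 5.4 − 7.1 − 2.5 − 8.5 − 10.5 − 0.8)/11 = -5.4182
Numerator Σ_{t=1}^{9}(z_t−z̄)(z_{t+2}−z̄) = -93.2016
Denominator Σ(z_t−z̄)² = 198.1164
r_2 = -93.2016 / 198.1164 = -0.470

-0.470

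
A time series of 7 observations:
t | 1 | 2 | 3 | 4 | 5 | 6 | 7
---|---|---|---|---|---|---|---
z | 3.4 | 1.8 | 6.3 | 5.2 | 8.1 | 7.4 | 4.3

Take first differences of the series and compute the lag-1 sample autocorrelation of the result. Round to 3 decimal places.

First differences Δz: -1.6, 4.5, -1.1, 2.9, -0.7, -3.1
Mean of differences = 0.1500
Numerator Σ(Δz_t−Δz̄)(Δz_{t+1}−Δz̄) = -16.0625
Denominator Σ(Δz_t−Δz̄)² = 42.3950
r_1(Δz) = -16.0625 / 42.3950 = -0.379

-0.379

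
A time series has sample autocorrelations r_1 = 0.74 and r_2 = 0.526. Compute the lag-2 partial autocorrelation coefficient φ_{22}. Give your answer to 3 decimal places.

-0.048

φ_{22} = (r_2 − r_1²) / (1 − r_1²)
r_1² = (0.74)² = 0.5476
Numerator = 0.526 − 0.5476 = -0.0216; denominator = 1 − 0.5476 = 0.4524
φ_{22} = -0.0216 / 0.4524 = -0.048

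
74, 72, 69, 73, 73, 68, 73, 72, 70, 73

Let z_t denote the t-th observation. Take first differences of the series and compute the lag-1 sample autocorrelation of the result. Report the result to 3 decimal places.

-0.433

First differences Δz: -2, -3, 4, 0, -5, 5, -1, -2, 3
Mean of differences = -0.1111
Numerator Σ(Δz_t−Δz̄)(Δz_{t+1}−Δz̄) = -40.2346
Denominator Σ(Δz_t−Δz̄)² = 92.8889
r_1(Δz) = -40.2346 / 92.8889 = -0.433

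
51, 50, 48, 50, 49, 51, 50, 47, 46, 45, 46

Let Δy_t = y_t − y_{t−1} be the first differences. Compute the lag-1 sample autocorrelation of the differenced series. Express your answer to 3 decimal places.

First differences Δy: -1, -2, 2, -1, 2, -1, -3, -1, -1, 1
Mean of differences = -0.5000
Numerator Σ(Δy_t−Δȳ)(Δy_{t+1}−Δȳ) = -4.7500
Denominator Σ(Δy_t−Δȳ)² = 24.5000
r_1(Δy) = -4.7500 / 24.5000 = -0.194

-0.194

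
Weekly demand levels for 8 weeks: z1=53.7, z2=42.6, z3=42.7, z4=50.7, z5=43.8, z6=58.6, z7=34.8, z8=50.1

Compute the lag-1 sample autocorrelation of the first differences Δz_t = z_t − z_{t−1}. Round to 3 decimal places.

-0.701

First differences Δz: -11.1, 0.1, 8.0, -6.9, 14.8, -23.8, 15.3
Mean of differences = -0.5143
Numerator Σ(Δz_t−Δz̄)(Δz_{t+1}−Δz̄) = -878.2859
Denominator Σ(Δz_t−Δz̄)² = 1252.5486
r_1(Δz) = -878.2859 / 1252.5486 = -0.701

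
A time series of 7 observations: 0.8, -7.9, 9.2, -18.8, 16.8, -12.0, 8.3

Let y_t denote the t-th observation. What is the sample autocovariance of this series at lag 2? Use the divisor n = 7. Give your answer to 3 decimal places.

96.951

Mean ȳ = (0.8 − 7.9 + 9.2 − 18.8 + 16.8 − 12.0 + 8.3)/7 = -0.5143
Σ_{t=1}^{5}(y_t−ȳ)(y_{t+2}−ȳ) = 678.6539
γ_2 = 678.6539 / 7 = 96.951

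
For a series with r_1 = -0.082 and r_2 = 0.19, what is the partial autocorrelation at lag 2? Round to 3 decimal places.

0.185

φ_{22} = (r_2 − r_1²) / (1 − r_1²)
r_1² = (-0.082)² = 0.006724
Numerator = 0.19 − 0.0067 = 0.1833; denominator = 1 − 0.0067 = 0.9933
φ_{22} = 0.1833 / 0.9933 = 0.185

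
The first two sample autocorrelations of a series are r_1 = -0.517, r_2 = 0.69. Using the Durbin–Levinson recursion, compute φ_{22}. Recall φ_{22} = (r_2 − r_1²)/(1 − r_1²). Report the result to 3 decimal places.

φ_{22} = (r_2 − r_1²) / (1 − r_1²)
r_1² = (-0.517)² = 0.267289
Numerator = 0.69 − 0.2673 = 0.4227; denominator = 1 − 0.2673 = 0.7327
φ_{22} = 0.4227 / 0.7327 = 0.577

0.577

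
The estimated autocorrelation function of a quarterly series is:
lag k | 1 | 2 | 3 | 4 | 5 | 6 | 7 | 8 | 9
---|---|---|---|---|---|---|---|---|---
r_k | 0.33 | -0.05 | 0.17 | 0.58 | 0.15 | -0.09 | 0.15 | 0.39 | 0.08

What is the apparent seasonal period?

4

The largest autocorrelation is r_4 = 0.58, with a weaker echo at lag 8 (0.39); the remaining lags stay at or below 0.33.
The dominant spike at lag 4 indicates a seasonal period of 4.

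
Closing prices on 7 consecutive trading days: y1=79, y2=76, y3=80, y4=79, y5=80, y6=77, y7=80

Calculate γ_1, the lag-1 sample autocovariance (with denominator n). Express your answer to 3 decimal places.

-1.134

Mean ȳ = (79 + 76 + 80 + 79 + 80 + 77 + 80)/7 = 78.7143
Σ_{t=1}^{6}(y_t−ȳ)(y_{t+1}−ȳ) = -7.9388
γ_1 = -7.9388 / 7 = -1.134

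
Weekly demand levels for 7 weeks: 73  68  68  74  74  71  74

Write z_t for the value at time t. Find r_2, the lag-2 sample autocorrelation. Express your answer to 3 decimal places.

Mean z̄ = (73 + 68 + 68 + 74 + 74 + 71 + 74)/7 = 71.7143
Deviations from mean: 1.2857, -3.7143, -3.7143, 2.2857, 2.2857, -0.7143, 2.2857
Σ(z_t−z̄)(z_{t+2}−z̄) = (-4.7755) + (-8.4898) + (-8.4898) + (-1.6327) + (5.2245) = -18.1633
Denominator Σ(z_t−z̄)² = 45.4286
r_2 = -18.1633 / 45.4286 = -0.400

-0.400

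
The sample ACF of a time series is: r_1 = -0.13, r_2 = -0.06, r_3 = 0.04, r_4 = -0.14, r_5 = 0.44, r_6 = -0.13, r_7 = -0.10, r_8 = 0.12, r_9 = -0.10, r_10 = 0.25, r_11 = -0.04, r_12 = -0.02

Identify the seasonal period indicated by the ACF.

5

The largest autocorrelation is r_5 = 0.44, with a weaker echo at lag 10 (0.25); the remaining lags stay at or below 0.12.
The dominant spike at lag 5 indicates a seasonal period of 5.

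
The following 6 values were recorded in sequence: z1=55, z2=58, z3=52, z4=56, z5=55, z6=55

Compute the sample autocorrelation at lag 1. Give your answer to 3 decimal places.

-0.647

Mean z̄ = (55 + 58 + 52 + 56 + 55 + 55)/6 = 55.1667
Deviations from mean: -0.1667, 2.8333, -3.1667, 0.8333, -0.1667, -0.1667
Numerator Σ_{t=1}^{5}(z_t−z̄)(z_{t+1}−z̄) = -12.1944
Denominator Σ(z_t−z̄)² = 18.8333
r_1 = -12.1944 / 18.8333 = -0.647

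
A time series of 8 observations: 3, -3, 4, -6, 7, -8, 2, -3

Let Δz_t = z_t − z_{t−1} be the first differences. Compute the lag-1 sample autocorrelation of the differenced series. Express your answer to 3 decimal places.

First differences Δz: -6, 7, -10, 13, -15, 10, -5
Mean of differences = -0.8571
Numerator Σ(Δz_t−Δz̄)(Δz_{t+1}−Δz̄) = -633.4490
Denominator Σ(Δz_t−Δz̄)² = 698.8571
r_1(Δz) = -633.4490 / 698.8571 = -0.906

-0.906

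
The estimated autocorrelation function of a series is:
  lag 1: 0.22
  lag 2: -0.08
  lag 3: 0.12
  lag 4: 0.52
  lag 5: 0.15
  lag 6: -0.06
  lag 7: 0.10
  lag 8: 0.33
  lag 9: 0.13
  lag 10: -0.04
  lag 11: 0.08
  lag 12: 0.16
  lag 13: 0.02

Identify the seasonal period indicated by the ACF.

4

The largest autocorrelation is r_4 = 0.52, with a weaker echo at lag 8 (0.33); the remaining lags stay at or below 0.22.
The dominant spike at lag 4 indicates a seasonal period of 4.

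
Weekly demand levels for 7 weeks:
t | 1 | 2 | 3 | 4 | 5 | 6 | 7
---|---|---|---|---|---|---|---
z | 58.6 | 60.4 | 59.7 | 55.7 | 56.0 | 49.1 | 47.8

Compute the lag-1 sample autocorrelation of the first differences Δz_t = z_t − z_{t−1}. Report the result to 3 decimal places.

First differences Δz: 1.8, -0.7, -4.0, 0.3, -6.9, -1.3
Mean of differences = -1.8000
Numerator Σ(Δz_t−Δz̄)(Δz_{t+1}−Δz̄) = -16.3400
Denominator Σ(Δz_t−Δz̄)² = 49.6800
r_1(Δz) = -16.3400 / 49.6800 = -0.329

-0.329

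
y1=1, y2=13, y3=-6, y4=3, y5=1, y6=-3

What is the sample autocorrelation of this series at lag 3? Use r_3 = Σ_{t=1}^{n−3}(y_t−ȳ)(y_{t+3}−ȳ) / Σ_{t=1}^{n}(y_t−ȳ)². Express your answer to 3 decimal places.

Mean ȳ = (1 + 13 − 6 + 3 + 1 − 3)/6 = 1.5000
Deviations from mean: -0.5000, 11.5000, -7.5000, 1.5000, -0.5000, -4.5000
Σ(y_t−ȳ)(y_{t+3}−ȳ) = (-0.7500) + (-5.7500) + (33.7500) = 27.2500
Denominator Σ(y_t−ȳ)² = 211.5000
r_3 = 27.2500 / 211.5000 = 0.129

0.129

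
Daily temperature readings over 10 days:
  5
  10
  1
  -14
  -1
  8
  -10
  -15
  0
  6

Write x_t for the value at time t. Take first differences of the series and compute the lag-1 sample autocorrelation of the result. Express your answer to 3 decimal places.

First differences Δx: 5, -9, -15, 13, 9, -18, -5, 15, 6
Mean of differences = 0.1111
Numerator Σ(Δx_t−Δx̄)(Δx_{t+1}−Δx̄) = -43.9012
Denominator Σ(Δx_t−Δx̄)² = 1190.8889
r_1(Δx) = -43.9012 / 1190.8889 = -0.037

-0.037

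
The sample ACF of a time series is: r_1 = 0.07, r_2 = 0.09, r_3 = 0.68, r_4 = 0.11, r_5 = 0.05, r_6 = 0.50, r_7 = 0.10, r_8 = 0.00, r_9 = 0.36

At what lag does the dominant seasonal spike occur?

3

The largest autocorrelation is r_3 = 0.68, with weaker echoes at lags 6 (0.50) and 9 (0.36); the remaining lags stay at or below 0.11.
The dominant spike at lag 3 indicates a seasonal period of 3.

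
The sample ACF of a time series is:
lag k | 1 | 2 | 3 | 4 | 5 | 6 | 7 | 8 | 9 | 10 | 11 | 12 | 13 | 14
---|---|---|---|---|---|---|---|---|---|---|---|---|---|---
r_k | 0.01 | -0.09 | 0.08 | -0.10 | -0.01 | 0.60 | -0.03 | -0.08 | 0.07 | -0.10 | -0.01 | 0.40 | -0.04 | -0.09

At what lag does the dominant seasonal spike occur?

The largest autocorrelation is r_6 = 0.60, with a weaker echo at lag 12 (0.40); the remaining lags stay at or below 0.08.
The dominant spike at lag 6 indicates a seasonal period of 6.

6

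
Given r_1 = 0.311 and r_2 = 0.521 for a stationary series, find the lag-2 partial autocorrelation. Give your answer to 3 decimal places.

0.470

φ_{22} = (r_2 − r_1²) / (1 − r_1²)
r_1² = (0.311)² = 0.096721
Numerator = 0.521 − 0.0967 = 0.4243; denominator = 1 − 0.0967 = 0.9033
φ_{22} = 0.4243 / 0.9033 = 0.470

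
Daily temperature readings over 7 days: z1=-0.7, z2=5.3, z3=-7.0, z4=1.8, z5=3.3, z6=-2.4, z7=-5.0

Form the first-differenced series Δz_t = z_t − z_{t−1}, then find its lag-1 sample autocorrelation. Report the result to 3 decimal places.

-0.556

First differences Δz: 6.0, -12.3, 8.8, 1.5, -5.7, -2.6
Mean of differences = -0.7167
Numerator Σ(Δz_t−Δz̄)(Δz_{t+1}−Δz̄) = -168.6019
Denominator Σ(Δz_t−Δz̄)² = 303.1483
r_1(Δz) = -168.6019 / 303.1483 = -0.556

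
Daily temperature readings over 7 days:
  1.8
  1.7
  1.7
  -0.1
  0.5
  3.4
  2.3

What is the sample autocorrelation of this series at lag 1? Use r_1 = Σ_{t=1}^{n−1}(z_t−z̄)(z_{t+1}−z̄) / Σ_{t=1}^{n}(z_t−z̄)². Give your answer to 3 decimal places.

Mean z̄ = (1.8 + 1.7 + 1.7 − 0.1 + 0.5 + 3.4 + 2.3)/7 = 1.6143
Σ(z_t−z̄)(z_{t+1}−z̄) = (0.0159) + (0.0073) + (-0.1469) + (1.9102) + (-1.9898) + (1.2245) = 1.0212
Denominator Σ(z_t−z̄)² = 7.8886
r_1 = 1.0212 / 7.8886 = 0.129

0.129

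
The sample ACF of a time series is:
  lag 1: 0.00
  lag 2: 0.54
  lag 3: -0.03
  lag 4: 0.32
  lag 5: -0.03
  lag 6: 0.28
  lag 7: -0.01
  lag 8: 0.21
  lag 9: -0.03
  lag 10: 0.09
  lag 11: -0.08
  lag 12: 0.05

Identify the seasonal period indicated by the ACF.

2

The largest autocorrelation is r_2 = 0.54, with weaker echoes at lags 4 (0.32), 6 (0.28) and 8 (0.21); the remaining lags stay at or below 0.09.
The dominant spike at lag 2 indicates a seasonal period of 2.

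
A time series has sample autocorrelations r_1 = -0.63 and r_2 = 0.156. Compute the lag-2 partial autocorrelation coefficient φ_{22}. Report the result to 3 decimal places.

-0.399

φ_{22} = (r_2 − r_1²) / (1 − r_1²)
r_1² = (-0.63)² = 0.3969
Numerator = 0.156 − 0.3969 = -0.2409; denominator = 1 − 0.3969 = 0.6031
φ_{22} = -0.2409 / 0.6031 = -0.399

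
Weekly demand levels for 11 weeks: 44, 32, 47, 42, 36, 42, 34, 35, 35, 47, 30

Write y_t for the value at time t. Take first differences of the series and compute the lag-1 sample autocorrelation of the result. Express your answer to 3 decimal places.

First differences Δy: -12, 15, -5, -6, 6, -8, 1, 0, 12, -17
Mean of differences = -1.4000
Numerator Σ(Δy_t−Δȳ)(Δy_{t+1}−Δȳ) = -501.9600
Denominator Σ(Δy_t−Δȳ)² = 944.4000
r_1(Δy) = -501.9600 / 944.4000 = -0.532

-0.532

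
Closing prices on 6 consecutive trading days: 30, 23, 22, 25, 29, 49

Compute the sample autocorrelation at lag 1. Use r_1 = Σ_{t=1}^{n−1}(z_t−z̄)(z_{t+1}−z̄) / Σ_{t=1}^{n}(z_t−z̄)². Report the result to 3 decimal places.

Mean z̄ = (30 + 23 + 22 + 25 + 29 + 49)/6 = 29.6667
Deviations from mean: 0.3333, -6.6667, -7.6667, -4.6667, -0.6667, 19.3333
Numerator Σ_{t=1}^{5}(z_t−z̄)(z_{t+1}−z̄) = 74.8889
Denominator Σ(z_t−z̄)² = 499.3333
r_1 = 74.8889 / 499.3333 = 0.150

0.150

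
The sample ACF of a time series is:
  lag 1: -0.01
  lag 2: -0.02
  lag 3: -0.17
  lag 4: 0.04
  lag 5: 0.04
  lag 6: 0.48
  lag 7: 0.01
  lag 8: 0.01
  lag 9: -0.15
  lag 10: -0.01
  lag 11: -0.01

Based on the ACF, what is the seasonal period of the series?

6

The largest autocorrelation is r_6 = 0.48; the remaining lags stay at or below 0.04.
The dominant spike at lag 6 indicates a seasonal period of 6.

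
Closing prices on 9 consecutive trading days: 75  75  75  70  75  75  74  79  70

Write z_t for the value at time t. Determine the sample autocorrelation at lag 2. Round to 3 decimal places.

-0.014

Mean z̄ = (75 + 75 + 75 + 70 + 75 + 75 + 74 + 79 + 70)/9 = 74.2222
Numerator Σ_{t=1}^{7}(z_t−z̄)(z_{t+2}−z̄) = -0.8765
Denominator Σ(z_t−z̄)² = 61.5556
r_2 = -0.8765 / 61.5556 = -0.014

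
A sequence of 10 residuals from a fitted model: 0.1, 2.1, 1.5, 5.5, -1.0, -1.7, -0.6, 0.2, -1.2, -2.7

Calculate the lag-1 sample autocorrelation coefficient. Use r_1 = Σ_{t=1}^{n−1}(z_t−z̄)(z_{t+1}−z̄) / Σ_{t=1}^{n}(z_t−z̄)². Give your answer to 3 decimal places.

Mean z̄ = (0.1 + 2.1 + 1.5 + 5.5 − 1.0 − 1.7 − 0.6 + 0.2 − 1.2 − 2.7)/10 = 0.2200
Numerator Σ_{t=1}^{9}(z_t−z̄)(z_{t+1}−z̄) = 10.6056
Denominator Σ(z_t−z̄)² = 49.4560
r_1 = 10.6056 / 49.4560 = 0.214

0.214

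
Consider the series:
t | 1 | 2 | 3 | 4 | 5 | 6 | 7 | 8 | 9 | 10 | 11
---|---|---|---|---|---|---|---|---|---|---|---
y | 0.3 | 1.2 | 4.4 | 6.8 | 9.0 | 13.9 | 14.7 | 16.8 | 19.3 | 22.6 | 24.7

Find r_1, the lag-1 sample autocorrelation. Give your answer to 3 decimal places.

Mean ȳ = (0.3 + 1.2 + 4.4 + 6.8 + 9.0 + 13.9 + 14.7 + 16.8 + 19.3 + 22.6 + 24.7)/11 = 12.1545
Numerator Σ_{t=1}^{10}(y_t−ȳ)(y_{t+1}−ȳ) = 522.8579
Denominator Σ(y_t−ȳ)² = 707.9473
r_1 = 522.8579 / 707.9473 = 0.739

0.739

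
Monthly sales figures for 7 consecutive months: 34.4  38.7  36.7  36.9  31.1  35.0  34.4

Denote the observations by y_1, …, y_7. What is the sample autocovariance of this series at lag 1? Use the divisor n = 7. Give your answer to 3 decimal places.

-0.182

Mean ȳ = (34.4 + 38.7 + 36.7 + 36.9 + 31.1 + 35.0 + 34.4)/7 = 35.3143
Deviations: -0.9143, 3.3857, 1.3857, 1.5857, -4.2143, -0.3143, -0.9143
Σ_{t=1}^{6}(y_t−ȳ)(y_{t+1}−ȳ) = -1.2773
γ_1 = -1.2773 / 7 = -0.182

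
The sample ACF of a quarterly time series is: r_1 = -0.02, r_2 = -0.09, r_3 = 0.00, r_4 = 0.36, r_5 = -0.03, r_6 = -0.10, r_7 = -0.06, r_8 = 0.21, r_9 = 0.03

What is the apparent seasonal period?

4

The largest autocorrelation is r_4 = 0.36, with a weaker echo at lag 8 (0.21); the remaining lags stay at or below 0.03.
The dominant spike at lag 4 indicates a seasonal period of 4.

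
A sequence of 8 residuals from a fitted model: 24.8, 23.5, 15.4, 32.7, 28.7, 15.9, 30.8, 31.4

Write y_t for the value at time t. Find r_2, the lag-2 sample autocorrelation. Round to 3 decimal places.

Mean ȳ = (24.8 + 23.5 + 15.4 + 32.7 + 28.7 + 15.9 + 30.8 + 31.4)/8 = 25.4000
Deviations from mean: -0.6000, -1.9000, -10.0000, 7.3000, 3.3000, -9.5000, 5.4000, 6.0000
Σ(y_t−ȳ)(y_{t+2}−ȳ) = (6.0000) + (-13.8700) + (-33.0000) + (-69.3500) + (17.8200) + (-57.0000) = -149.4000
Denominator Σ(y_t−ȳ)² = 323.5600
r_2 = -149.4000 / 323.5600 = -0.462

-0.462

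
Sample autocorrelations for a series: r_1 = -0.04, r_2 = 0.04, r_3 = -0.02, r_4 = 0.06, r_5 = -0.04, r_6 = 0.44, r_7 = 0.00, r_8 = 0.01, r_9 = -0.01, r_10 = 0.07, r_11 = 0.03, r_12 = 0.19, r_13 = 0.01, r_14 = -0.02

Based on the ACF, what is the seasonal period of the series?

The largest autocorrelation is r_6 = 0.44, with a weaker echo at lag 12 (0.19); the remaining lags stay at or below 0.07.
The dominant spike at lag 6 indicates a seasonal period of 6.

6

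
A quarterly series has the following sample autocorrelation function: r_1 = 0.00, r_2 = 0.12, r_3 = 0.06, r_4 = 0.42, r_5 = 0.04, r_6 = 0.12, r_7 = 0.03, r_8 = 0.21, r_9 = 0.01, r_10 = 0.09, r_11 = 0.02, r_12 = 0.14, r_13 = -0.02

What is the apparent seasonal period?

4

The largest autocorrelation is r_4 = 0.42, with a weaker echo at lag 8 (0.21); the remaining lags stay at or below 0.14.
The dominant spike at lag 4 indicates a seasonal period of 4.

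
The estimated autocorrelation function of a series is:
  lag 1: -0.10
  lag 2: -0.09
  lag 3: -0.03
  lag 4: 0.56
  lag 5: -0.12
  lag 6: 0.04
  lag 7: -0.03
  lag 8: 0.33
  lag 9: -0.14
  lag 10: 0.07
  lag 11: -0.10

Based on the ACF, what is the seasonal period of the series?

The largest autocorrelation is r_4 = 0.56, with a weaker echo at lag 8 (0.33); the remaining lags stay at or below 0.07.
The dominant spike at lag 4 indicates a seasonal period of 4.

4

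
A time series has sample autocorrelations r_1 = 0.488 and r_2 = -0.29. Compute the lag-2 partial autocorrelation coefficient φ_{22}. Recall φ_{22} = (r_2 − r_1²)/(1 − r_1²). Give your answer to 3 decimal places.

φ_{22} = (r_2 − r_1²) / (1 − r_1²)
r_1² = (0.488)² = 0.238144
Numerator = -0.29 − 0.2381 = -0.5281; denominator = 1 − 0.2381 = 0.7619
φ_{22} = -0.5281 / 0.7619 = -0.693

-0.693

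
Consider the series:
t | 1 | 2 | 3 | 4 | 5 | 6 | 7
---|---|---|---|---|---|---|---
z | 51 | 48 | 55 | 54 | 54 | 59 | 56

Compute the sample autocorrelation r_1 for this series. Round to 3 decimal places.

Mean z̄ = (51 + 48 + 55 + 54 + 54 + 59 + 56)/7 = 53.8571
Deviations from mean: -2.8571, -5.8571, 1.1429, 0.1429, 0.1429, 5.1429, 2.1429
Σ(z_t−z̄)(z_{t+1}−z̄) = (16.7347) + (-6.6939) + (0.1633) + (0.0204) + (0.7347) + (11.0204) = 21.9796
Denominator Σ(z_t−z̄)² = 74.8571
r_1 = 21.9796 / 74.8571 = 0.294

0.294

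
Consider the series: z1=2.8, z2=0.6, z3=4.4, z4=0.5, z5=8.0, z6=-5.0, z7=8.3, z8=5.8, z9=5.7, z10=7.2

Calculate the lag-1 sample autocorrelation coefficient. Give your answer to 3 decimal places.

Mean z̄ = (2.8 + 0.6 + 4.4 + 0.5 + 8.0 − 5.0 + 8.3 + 5.8 + 5.7 + 7.2)/10 = 3.8300
Numerator Σ_{t=1}^{9}(z_t−z̄)(z_{t+1}−z̄) = -71.7979
Denominator Σ(z_t−z̄)² = 156.9810
r_1 = -71.7979 / 156.9810 = -0.457

-0.457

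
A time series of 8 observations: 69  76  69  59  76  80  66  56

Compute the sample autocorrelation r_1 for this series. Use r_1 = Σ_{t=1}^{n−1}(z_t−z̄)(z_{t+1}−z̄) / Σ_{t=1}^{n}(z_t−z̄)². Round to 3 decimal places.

Mean z̄ = (69 + 76 + 69 + 59 + 76 + 80 + 66 + 56)/8 = 68.8750
Deviations from mean: 0.1250, 7.1250, 0.1250, -9.8750, 7.1250, 11.1250, -2.8750, -12.8750
Σ(z_t−z̄)(z_{t+1}−z̄) = (0.8906) + (0.8906) + (-1.2344) + (-70.3594) + (79.2656) + (-31.9844) + (37.0156) = 14.4844
Denominator Σ(z_t−z̄)² = 496.8750
r_1 = 14.4844 / 496.8750 = 0.029

0.029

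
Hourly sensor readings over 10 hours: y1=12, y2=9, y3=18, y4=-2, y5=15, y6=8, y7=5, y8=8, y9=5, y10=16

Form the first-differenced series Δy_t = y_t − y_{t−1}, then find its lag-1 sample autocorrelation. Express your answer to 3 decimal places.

First differences Δy: -3, 9, -20, 17, -7, -3, 3, -3, 11
Mean of differences = 0.4444
Numerator Σ(Δy_t−Δȳ)(Δy_{t+1}−Δȳ) = -694.4198
Denominator Σ(Δy_t−Δȳ)² = 974.2222
r_1(Δy) = -694.4198 / 974.2222 = -0.713

-0.713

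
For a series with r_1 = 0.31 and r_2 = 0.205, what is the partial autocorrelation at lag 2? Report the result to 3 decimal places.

0.120

φ_{22} = (r_2 − r_1²) / (1 − r_1²)
r_1² = (0.31)² = 0.0961
Numerator = 0.205 − 0.0961 = 0.1089; denominator = 1 − 0.0961 = 0.9039
φ_{22} = 0.1089 / 0.9039 = 0.120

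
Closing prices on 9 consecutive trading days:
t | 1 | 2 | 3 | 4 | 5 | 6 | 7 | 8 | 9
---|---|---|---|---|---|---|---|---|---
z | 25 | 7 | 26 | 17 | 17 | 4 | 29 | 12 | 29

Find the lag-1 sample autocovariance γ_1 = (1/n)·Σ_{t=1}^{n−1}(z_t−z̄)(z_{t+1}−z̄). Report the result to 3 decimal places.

-48.664

Mean z̄ = (25 + 7 + 26 + 17 + 17 + 4 + 29 + 12 + 29)/9 = 18.4444
Σ_{t=1}^{8}(z_t−z̄)(z_{t+1}−z̄) = -437.9753
γ_1 = -437.9753 / 9 = -48.664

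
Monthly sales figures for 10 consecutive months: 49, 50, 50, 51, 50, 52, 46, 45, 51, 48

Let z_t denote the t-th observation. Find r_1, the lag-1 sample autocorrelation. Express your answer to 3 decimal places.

0.008

Mean z̄ = (49 + 50 + 50 + 51 + 50 + 52 + 46 + 45 + 51 + 48)/10 = 49.2000
Numerator Σ_{t=1}^{9}(z_t−z̄)(z_{t+1}−z̄) = 0.3600
Denominator Σ(z_t−z̄)² = 45.6000
r_1 = 0.3600 / 45.6000 = 0.008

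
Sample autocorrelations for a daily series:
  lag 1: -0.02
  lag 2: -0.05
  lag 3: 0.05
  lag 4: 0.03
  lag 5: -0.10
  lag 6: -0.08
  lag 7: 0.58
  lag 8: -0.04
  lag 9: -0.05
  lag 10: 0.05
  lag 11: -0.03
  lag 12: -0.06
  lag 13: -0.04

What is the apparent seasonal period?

7

The largest autocorrelation is r_7 = 0.58; the remaining lags stay at or below 0.05.
The dominant spike at lag 7 indicates a seasonal period of 7.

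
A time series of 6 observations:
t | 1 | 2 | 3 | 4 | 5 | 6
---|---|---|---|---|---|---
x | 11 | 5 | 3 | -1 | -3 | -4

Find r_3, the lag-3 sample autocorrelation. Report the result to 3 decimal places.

Mean x̄ = (11 + 5 + 3 − 1 − 3 − 4)/6 = 1.8333
Deviations from mean: 9.1667, 3.1667, 1.1667, -2.8333, -4.8333, -5.8333
Σ(x_t−x̄)(x_{t+3}−x̄) = (-25.9722) + (-15.3056) + (-6.8056) = -48.0833
Denominator Σ(x_t−x̄)² = 160.8333
r_3 = -48.0833 / 160.8333 = -0.299

-0.299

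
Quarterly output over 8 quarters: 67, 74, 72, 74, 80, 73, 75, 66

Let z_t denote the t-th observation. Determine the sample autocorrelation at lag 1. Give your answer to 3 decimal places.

-0.081

Mean z̄ = (67 + 74 + 72 + 74 + 80 + 73 + 75 + 66)/8 = 72.6250
Deviations from mean: -5.6250, 1.3750, -0.6250, 1.3750, 7.3750, 0.3750, 2.3750, -6.6250
Σ(z_t−z̄)(z_{t+1}−z̄) = (-7.7344) + (-0.8594) + (-0.8594) + (10.1406) + (2.7656) + (0.8906) + (-15.7344) = -11.3906
Denominator Σ(z_t−z̄)² = 139.8750
r_1 = -11.3906 / 139.8750 = -0.081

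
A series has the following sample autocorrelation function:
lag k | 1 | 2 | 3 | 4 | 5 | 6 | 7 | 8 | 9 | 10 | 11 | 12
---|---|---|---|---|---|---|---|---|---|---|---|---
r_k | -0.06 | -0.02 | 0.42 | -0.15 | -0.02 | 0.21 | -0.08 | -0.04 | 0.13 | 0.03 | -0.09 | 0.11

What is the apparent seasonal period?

The largest autocorrelation is r_3 = 0.42, with a weaker echo at lag 6 (0.21); the remaining lags stay at or below 0.13.
The dominant spike at lag 3 indicates a seasonal period of 3.

3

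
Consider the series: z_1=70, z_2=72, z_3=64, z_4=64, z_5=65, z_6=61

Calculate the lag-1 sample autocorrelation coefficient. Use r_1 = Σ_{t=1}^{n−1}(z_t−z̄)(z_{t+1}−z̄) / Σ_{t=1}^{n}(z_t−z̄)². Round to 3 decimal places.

0.267

Mean z̄ = (70 + 72 + 64 + 64 + 65 + 61)/6 = 66.0000
Deviations from mean: 4.0000, 6.0000, -2.0000, -2.0000, -1.0000, -5.0000
Σ(z_t−z̄)(z_{t+1}−z̄) = (24.0000) + (-12.0000) + (4.0000) + (2.0000) + (5.0000) = 23.0000
Denominator Σ(z_t−z̄)² = 86.0000
r_1 = 23.0000 / 86.0000 = 0.267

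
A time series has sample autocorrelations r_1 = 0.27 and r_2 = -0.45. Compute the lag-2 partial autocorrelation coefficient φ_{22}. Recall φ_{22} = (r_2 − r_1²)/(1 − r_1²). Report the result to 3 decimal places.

φ_{22} = (r_2 − r_1²) / (1 − r_1²)
r_1² = (0.27)² = 0.0729
Numerator = -0.45 − 0.0729 = -0.5229; denominator = 1 − 0.0729 = 0.9271
φ_{22} = -0.5229 / 0.9271 = -0.564

-0.564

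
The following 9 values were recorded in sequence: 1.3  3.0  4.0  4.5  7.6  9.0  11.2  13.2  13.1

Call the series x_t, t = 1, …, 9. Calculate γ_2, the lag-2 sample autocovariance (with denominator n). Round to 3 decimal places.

Mean x̄ = (1.3 + 3.0 + 4.0 + 4.5 + 7.6 + 9.0 + 11.2 + 13.2 + 13.1)/9 = 7.4333
Σ_{t=1}^{7}(x_t−x̄)(x_{t+2}−x̄) = 59.9011
γ_2 = 59.9011 / 9 = 6.656

6.656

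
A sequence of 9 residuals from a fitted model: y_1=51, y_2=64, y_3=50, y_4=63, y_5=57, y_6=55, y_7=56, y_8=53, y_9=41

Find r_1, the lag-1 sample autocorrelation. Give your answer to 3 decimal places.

Mean ȳ = (51 + 64 + 50 + 63 + 57 + 55 + 56 + 53 + 41)/9 = 54.4444
Numerator Σ_{t=1}^{8}(y_t−ȳ)(y_{t+1}−ȳ) = -72.0864
Denominator Σ(y_t−ȳ)² = 388.2222
r_1 = -72.0864 / 388.2222 = -0.186

-0.186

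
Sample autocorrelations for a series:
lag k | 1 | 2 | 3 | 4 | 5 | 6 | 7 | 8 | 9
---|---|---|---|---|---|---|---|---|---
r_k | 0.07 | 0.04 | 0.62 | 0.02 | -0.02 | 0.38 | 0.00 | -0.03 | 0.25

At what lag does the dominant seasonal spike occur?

The largest autocorrelation is r_3 = 0.62, with weaker echoes at lags 6 (0.38) and 9 (0.25); the remaining lags stay at or below 0.07.
The dominant spike at lag 3 indicates a seasonal period of 3.

3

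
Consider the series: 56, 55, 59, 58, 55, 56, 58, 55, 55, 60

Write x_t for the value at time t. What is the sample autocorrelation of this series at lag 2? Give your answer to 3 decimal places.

Mean x̄ = (56 + 55 + 59 + 58 + 55 + 56 + 58 + 55 + 55 + 60)/10 = 56.7000
Numerator Σ_{t=1}^{8}(x_t−x̄)(x_{t+2}−x̄) = -17.4800
Denominator Σ(x_t−x̄)² = 32.1000
r_2 = -17.4800 / 32.1000 = -0.545

-0.545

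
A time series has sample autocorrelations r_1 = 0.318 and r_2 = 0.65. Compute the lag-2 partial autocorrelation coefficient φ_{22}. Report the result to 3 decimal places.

0.611

φ_{22} = (r_2 − r_1²) / (1 − r_1²)
r_1² = (0.318)² = 0.101124
Numerator = 0.65 − 0.1011 = 0.5489; denominator = 1 − 0.1011 = 0.8989
φ_{22} = 0.5489 / 0.8989 = 0.611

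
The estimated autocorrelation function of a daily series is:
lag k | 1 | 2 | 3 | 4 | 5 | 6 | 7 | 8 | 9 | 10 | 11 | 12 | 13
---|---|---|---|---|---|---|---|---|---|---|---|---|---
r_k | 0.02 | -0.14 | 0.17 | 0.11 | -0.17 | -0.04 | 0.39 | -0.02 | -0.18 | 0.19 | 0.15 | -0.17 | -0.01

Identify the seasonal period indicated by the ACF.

The largest autocorrelation is r_7 = 0.39; the remaining lags stay at or below 0.19.
The dominant spike at lag 7 indicates a seasonal period of 7.

7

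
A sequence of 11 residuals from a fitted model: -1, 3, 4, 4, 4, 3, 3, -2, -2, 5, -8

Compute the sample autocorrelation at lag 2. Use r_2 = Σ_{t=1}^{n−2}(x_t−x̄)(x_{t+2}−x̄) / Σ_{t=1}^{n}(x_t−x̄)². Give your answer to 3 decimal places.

Mean x̄ = (-1 + 3 + 4 + 4 + 4 + 3 + 3 − 2 − 2 + 5 − 8)/11 = 1.1818
Numerator Σ_{t=1}^{9}(x_t−x̄)(x_{t+2}−x̄) = 22.6612
Denominator Σ(x_t−x̄)² = 157.6364
r_2 = 22.6612 / 157.6364 = 0.144

0.144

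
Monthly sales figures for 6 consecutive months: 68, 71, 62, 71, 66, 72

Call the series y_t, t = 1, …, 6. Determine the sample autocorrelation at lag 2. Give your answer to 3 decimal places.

Mean ȳ = (68 + 71 + 62 + 71 + 66 + 72)/6 = 68.3333
Deviations from mean: -0.3333, 2.6667, -6.3333, 2.6667, -2.3333, 3.6667
Σ(y_t−ȳ)(y_{t+2}−ȳ) = (2.1111) + (7.1111) + (14.7778) + (9.7778) = 33.7778
Denominator Σ(y_t−ȳ)² = 73.3333
r_2 = 33.7778 / 73.3333 = 0.461

0.461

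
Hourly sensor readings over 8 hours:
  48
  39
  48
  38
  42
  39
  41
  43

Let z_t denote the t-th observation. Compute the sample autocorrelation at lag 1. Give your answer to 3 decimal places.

-0.528

Mean z̄ = (48 + 39 + 48 + 38 + 42 + 39 + 41 + 43)/8 = 42.2500
Deviations from mean: 5.7500, -3.2500, 5.7500, -4.2500, -0.2500, -3.2500, -1.2500, 0.7500
Σ(z_t−z̄)(z_{t+1}−z̄) = (-18.6875) + (-18.6875) + (-24.4375) + (1.0625) + (0.8125) + (4.0625) + (-0.9375) = -56.8125
Denominator Σ(z_t−z̄)² = 107.5000
r_1 = -56.8125 / 107.5000 = -0.528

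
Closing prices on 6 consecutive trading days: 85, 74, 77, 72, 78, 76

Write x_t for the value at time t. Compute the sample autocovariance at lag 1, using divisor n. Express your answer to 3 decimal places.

Mean x̄ = (85 + 74 + 77 + 72 + 78 + 76)/6 = 77.0000
Deviations: 8.0000, -3.0000, 0.0000, -5.0000, 1.0000, -1.0000
Σ_{t=1}^{5}(x_t−x̄)(x_{t+1}−x̄) = -30.0000
γ_1 = -30.0000 / 6 = -5.000

-5.000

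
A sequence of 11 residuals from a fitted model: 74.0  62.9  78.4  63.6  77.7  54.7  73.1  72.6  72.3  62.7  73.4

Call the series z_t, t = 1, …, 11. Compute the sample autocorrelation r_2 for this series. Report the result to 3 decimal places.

0.400

Mean z̄ = (74.0 + 62.9 + 78.4 + 63.6 + 77.7 + 54.7 + 73.1 + 72.6 + 72.3 + 62.7 + 73.4)/11 = 69.5818
Numerator Σ_{t=1}^{9}(z_t−z̄)(z_{t+2}−z̄) = 222.3539
Denominator Σ(z_t−z̄)² = 555.8964
r_2 = 222.3539 / 555.8964 = 0.400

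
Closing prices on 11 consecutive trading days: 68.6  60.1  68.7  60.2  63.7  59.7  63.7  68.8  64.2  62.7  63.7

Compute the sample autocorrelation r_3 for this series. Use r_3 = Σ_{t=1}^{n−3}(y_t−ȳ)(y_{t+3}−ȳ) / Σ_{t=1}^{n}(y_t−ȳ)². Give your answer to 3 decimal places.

-0.332

Mean ȳ = (68.6 + 60.1 + 68.7 + 60.2 + 63.7 + 59.7 + 63.7 + 68.8 + 64.2 + 62.7 + 63.7)/11 = 64.0091
Numerator Σ_{t=1}^{8}(y_t−ȳ)(y_{t+3}−ȳ) = -38.6948
Denominator Σ(y_t−ȳ)² = 116.4291
r_3 = -38.6948 / 116.4291 = -0.332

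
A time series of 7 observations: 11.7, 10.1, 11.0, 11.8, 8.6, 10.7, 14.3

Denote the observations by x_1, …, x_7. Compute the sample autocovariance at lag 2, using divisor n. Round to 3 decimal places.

Mean x̄ = (11.7 + 10.1 + 11.0 + 11.8 + 8.6 + 10.7 + 14.3)/7 = 11.1714
Σ_{t=1}^{5}(x_t−x̄)(x_{t+2}−x̄) = -8.6645
γ_2 = -8.6645 / 7 = -1.238

-1.238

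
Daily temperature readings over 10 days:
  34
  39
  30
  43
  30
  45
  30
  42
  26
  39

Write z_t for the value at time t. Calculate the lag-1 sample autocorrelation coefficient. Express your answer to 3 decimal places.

Mean z̄ = (34 + 39 + 30 + 43 + 30 + 45 + 30 + 42 + 26 + 39)/10 = 35.8000
Numerator Σ_{t=1}^{9}(z_t−z̄)(z_{t+1}−z̄) = -342.6400
Denominator Σ(z_t−z̄)² = 395.6000
r_1 = -342.6400 / 395.6000 = -0.866

-0.866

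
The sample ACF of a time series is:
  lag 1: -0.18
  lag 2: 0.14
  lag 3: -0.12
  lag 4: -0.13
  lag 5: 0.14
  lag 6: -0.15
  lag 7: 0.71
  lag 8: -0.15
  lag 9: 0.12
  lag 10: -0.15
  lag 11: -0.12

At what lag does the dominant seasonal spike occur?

The largest autocorrelation is r_7 = 0.71; the remaining lags stay at or below 0.14.
The dominant spike at lag 7 indicates a seasonal period of 7.

7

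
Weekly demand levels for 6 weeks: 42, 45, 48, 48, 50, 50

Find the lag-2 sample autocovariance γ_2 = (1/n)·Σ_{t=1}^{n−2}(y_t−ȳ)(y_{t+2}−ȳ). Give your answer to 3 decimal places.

Mean ȳ = (42 + 45 + 48 + 48 + 50 + 50)/6 = 47.1667
Σ_{t=1}^{4}(y_t−ȳ)(y_{t+2}−ȳ) = -1.3889
γ_2 = -1.3889 / 6 = -0.231

-0.231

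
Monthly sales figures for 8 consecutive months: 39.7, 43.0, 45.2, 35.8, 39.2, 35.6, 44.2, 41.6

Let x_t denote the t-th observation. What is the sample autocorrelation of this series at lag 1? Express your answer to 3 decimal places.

Mean x̄ = (39.7 + 43.0 + 45.2 + 35.8 + 39.2 + 35.6 + 44.2 + 41.6)/8 = 40.5375
Deviations from mean: -0.8375, 2.4625, 4.6625, -4.7375, -1.3375, -4.9375, 3.6625, 1.0625
Σ(x_t−x̄)(x_{t+1}−x̄) = (-2.0623) + (11.4814) + (-22.0886) + (6.3364) + (6.6039) + (-18.0836) + (3.8914) = -13.9214
Denominator Σ(x_t−x̄)² = 91.6588
r_1 = -13.9214 / 91.6588 = -0.152

-0.152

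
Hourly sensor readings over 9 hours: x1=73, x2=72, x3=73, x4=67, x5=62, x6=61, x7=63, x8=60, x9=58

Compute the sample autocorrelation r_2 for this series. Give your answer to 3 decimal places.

0.302

Mean x̄ = (73 + 72 + 73 + 67 + 62 + 61 + 63 + 60 + 58)/9 = 65.4444
Σ(x_t−x̄)(x_{t+2}−x̄) = (57.0864) + (10.1975) + (-26.0247) + (-6.9136) + (8.4198) + (24.1975) + (18.1975) = 85.1605
Denominator Σ(x_t−x̄)² = 282.2222
r_2 = 85.1605 / 282.2222 = 0.302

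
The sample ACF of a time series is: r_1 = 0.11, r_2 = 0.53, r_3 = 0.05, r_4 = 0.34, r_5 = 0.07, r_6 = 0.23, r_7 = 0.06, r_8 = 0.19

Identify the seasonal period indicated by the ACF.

The largest autocorrelation is r_2 = 0.53, with weaker echoes at lags 4 (0.34), 6 (0.23) and 8 (0.19); the remaining lags stay at or below 0.11.
The dominant spike at lag 2 indicates a seasonal period of 2.

2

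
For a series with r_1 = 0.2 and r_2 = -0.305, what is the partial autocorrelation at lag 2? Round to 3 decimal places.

-0.359

φ_{22} = (r_2 − r_1²) / (1 − r_1²)
r_1² = (0.2)² = 0.04
Numerator = -0.305 − 0.0400 = -0.3450; denominator = 1 − 0.0400 = 0.9600
φ_{22} = -0.3450 / 0.9600 = -0.359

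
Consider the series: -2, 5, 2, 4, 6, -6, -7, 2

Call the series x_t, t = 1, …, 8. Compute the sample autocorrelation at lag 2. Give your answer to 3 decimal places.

-0.311

Mean x̄ = (-2 + 5 + 2 + 4 + 6 − 6 − 7 + 2)/8 = 0.5000
Numerator Σ_{t=1}^{6}(x_t−x̄)(x_{t+2}−x̄) = -53.5000
Denominator Σ(x_t−x̄)² = 172.0000
r_2 = -53.5000 / 172.0000 = -0.311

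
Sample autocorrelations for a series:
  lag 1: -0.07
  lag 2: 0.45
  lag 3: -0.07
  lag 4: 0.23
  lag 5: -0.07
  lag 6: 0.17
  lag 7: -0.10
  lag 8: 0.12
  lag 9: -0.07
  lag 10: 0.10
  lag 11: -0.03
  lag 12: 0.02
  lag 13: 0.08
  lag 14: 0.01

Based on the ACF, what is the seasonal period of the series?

The largest autocorrelation is r_2 = 0.45, with weaker echoes at lags 4 (0.23) and 6 (0.17); the remaining lags stay at or below 0.12.
The dominant spike at lag 2 indicates a seasonal period of 2.

2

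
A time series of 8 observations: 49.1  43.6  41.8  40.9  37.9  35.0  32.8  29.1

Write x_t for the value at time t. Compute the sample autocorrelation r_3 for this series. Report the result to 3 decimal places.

0.007

Mean x̄ = (49.1 + 43.6 + 41.8 + 40.9 + 37.9 + 35.0 + 32.8 + 29.1)/8 = 38.7750
Σ(x_t−x̄)(x_{t+3}−x̄) = (21.9406) + (-4.2219) + (-11.4194) + (-12.6969) + (8.4656) = 2.0681
Denominator Σ(x_t−x̄)² = 287.8750
r_3 = 2.0681 / 287.8750 = 0.007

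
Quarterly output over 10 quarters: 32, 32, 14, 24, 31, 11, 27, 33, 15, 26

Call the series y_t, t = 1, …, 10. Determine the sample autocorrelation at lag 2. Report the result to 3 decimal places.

-0.410

Mean ȳ = (32 + 32 + 14 + 24 + 31 + 11 + 27 + 33 + 15 + 26)/10 = 24.5000
Numerator Σ_{t=1}^{8}(y_t−ȳ)(y_{t+2}−ȳ) = -253.5000
Denominator Σ(y_t−ȳ)² = 618.5000
r_2 = -253.5000 / 618.5000 = -0.410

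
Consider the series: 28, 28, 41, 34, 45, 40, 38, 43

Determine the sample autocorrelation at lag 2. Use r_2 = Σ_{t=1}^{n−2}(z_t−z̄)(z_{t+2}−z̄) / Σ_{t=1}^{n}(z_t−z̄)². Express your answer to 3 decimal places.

0.130

Mean z̄ = (28 + 28 + 41 + 34 + 45 + 40 + 38 + 43)/8 = 37.1250
Deviations from mean: -9.1250, -9.1250, 3.8750, -3.1250, 7.8750, 2.8750, 0.8750, 5.8750
Σ(z_t−z̄)(z_{t+2}−z̄) = (-35.3594) + (28.5156) + (30.5156) + (-8.9844) + (6.8906) + (16.8906) = 38.4688
Denominator Σ(z_t−z̄)² = 296.8750
r_2 = 38.4688 / 296.8750 = 0.130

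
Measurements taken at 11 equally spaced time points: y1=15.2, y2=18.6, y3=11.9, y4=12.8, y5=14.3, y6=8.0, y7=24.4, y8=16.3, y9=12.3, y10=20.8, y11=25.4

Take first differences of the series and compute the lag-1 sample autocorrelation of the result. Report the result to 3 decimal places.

-0.448

First differences Δy: 3.4, -6.7, 0.9, 1.5, -6.3, 16.4, -8.1, -4.0, 8.5, 4.6
Mean of differences = 1.0200
Numerator Σ(Δy_t−Δȳ)(Δy_{t+1}−Δȳ) = -238.8544
Denominator Σ(Δy_t−Δȳ)² = 532.7760
r_1(Δy) = -238.8544 / 532.7760 = -0.448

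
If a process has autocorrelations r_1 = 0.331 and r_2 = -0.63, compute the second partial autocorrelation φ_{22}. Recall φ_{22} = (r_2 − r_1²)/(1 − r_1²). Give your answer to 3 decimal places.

-0.831

φ_{22} = (r_2 − r_1²) / (1 − r_1²)
r_1² = (0.331)² = 0.109561
Numerator = -0.63 − 0.1096 = -0.7396; denominator = 1 − 0.1096 = 0.8904
φ_{22} = -0.7396 / 0.8904 = -0.831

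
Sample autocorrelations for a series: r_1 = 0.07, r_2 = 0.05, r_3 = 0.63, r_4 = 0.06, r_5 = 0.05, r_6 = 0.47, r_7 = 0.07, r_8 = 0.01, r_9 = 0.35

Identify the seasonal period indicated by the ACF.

The largest autocorrelation is r_3 = 0.63, with weaker echoes at lags 6 (0.47) and 9 (0.35); the remaining lags stay at or below 0.07.
The dominant spike at lag 3 indicates a seasonal period of 3.

3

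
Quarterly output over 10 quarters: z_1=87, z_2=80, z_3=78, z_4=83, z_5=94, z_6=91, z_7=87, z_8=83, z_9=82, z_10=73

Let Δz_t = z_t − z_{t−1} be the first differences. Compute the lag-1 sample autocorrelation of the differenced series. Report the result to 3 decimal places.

0.225

First differences Δz: -7, -2, 5, 11, -3, -4, -4, -1, -9
Mean of differences = -1.5556
Numerator Σ(Δz_t−Δz̄)(Δz_{t+1}−Δz̄) = 67.6914
Denominator Σ(Δz_t−Δz̄)² = 300.2222
r_1(Δz) = 67.6914 / 300.2222 = 0.225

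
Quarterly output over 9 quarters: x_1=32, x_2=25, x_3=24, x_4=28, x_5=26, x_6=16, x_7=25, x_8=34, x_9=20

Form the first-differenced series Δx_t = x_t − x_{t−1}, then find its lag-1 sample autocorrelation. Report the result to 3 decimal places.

First differences Δx: -7, -1, 4, -2, -10, 9, 9, -14
Mean of differences = -1.5000
Numerator Σ(Δx_t−Δx̄)(Δx_{t+1}−Δx̄) = -108.7500
Denominator Σ(Δx_t−Δx̄)² = 510.0000
r_1(Δx) = -108.7500 / 510.0000 = -0.213

-0.213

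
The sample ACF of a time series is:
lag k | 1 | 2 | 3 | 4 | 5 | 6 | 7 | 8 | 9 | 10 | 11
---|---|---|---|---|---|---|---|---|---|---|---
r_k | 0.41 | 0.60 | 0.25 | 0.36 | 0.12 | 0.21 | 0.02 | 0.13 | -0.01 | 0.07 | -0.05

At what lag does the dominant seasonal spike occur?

The largest autocorrelation is r_2 = 0.60; the remaining lags stay at or below 0.41.
The dominant spike at lag 2 indicates a seasonal period of 2.

2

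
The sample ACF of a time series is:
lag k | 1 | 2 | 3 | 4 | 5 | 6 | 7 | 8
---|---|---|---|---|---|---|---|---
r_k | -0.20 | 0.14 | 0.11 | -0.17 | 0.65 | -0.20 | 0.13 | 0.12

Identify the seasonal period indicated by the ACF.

5

The largest autocorrelation is r_5 = 0.65; the remaining lags stay at or below 0.14.
The dominant spike at lag 5 indicates a seasonal period of 5.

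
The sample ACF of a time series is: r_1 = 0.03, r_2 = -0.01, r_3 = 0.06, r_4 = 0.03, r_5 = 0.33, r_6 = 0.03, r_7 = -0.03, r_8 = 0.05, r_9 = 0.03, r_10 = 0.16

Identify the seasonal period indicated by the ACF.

The largest autocorrelation is r_5 = 0.33, with a weaker echo at lag 10 (0.16); the remaining lags stay at or below 0.06.
The dominant spike at lag 5 indicates a seasonal period of 5.

5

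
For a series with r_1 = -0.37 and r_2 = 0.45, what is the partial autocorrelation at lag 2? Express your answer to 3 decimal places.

φ_{22} = (r_2 − r_1²) / (1 − r_1²)
r_1² = (-0.37)² = 0.1369
Numerator = 0.45 − 0.1369 = 0.3131; denominator = 1 − 0.1369 = 0.8631
φ_{22} = 0.3131 / 0.8631 = 0.363

0.363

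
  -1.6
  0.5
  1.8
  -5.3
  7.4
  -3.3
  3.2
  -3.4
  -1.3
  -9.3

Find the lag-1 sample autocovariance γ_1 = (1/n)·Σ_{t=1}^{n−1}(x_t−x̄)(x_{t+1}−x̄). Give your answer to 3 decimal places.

Mean x̄ = (-1.6 + 0.5 + 1.8 − 5.3 + 7.4 − 3.3 + 3.2 − 3.4 − 1.3 − 9.3)/10 = -1.1300
Σ_{t=1}^{9}(x_t−x̄)(x_{t+1}−x̄) = -79.7389
γ_1 = -79.7389 / 10 = -7.974

-7.974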